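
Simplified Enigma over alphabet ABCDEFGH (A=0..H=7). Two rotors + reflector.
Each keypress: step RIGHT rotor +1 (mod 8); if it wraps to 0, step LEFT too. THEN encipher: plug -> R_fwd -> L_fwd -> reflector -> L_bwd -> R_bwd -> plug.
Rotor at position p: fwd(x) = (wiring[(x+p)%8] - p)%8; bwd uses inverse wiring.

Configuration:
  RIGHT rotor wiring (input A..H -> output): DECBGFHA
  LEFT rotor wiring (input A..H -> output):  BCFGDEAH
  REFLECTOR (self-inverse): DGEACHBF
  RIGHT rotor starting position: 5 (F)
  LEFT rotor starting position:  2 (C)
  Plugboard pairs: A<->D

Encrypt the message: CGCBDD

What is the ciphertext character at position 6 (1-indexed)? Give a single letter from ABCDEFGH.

Char 1 ('C'): step: R->6, L=2; C->plug->C->R->F->L->F->refl->H->L'->G->R'->D->plug->A
Char 2 ('G'): step: R->7, L=2; G->plug->G->R->G->L->H->refl->F->L'->F->R'->C->plug->C
Char 3 ('C'): step: R->0, L->3 (L advanced); C->plug->C->R->C->L->B->refl->G->L'->F->R'->F->plug->F
Char 4 ('B'): step: R->1, L=3; B->plug->B->R->B->L->A->refl->D->L'->A->R'->C->plug->C
Char 5 ('D'): step: R->2, L=3; D->plug->A->R->A->L->D->refl->A->L'->B->R'->G->plug->G
Char 6 ('D'): step: R->3, L=3; D->plug->A->R->G->L->H->refl->F->L'->D->R'->B->plug->B

B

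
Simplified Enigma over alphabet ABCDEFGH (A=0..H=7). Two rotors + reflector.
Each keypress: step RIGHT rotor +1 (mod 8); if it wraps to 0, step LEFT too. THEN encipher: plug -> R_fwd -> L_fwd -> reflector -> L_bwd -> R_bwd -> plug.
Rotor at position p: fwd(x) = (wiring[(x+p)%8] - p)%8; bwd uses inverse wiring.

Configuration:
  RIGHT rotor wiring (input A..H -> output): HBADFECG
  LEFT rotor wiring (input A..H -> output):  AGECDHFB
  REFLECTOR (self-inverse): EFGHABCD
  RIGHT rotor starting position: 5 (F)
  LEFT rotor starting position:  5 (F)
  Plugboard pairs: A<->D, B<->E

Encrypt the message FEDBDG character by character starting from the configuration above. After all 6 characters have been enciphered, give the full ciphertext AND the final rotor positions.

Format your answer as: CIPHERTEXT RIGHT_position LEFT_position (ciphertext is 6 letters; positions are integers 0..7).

Char 1 ('F'): step: R->6, L=5; F->plug->F->R->F->L->H->refl->D->L'->D->R'->D->plug->A
Char 2 ('E'): step: R->7, L=5; E->plug->B->R->A->L->C->refl->G->L'->H->R'->A->plug->D
Char 3 ('D'): step: R->0, L->6 (L advanced); D->plug->A->R->H->L->B->refl->F->L'->G->R'->H->plug->H
Char 4 ('B'): step: R->1, L=6; B->plug->E->R->D->L->A->refl->E->L'->F->R'->G->plug->G
Char 5 ('D'): step: R->2, L=6; D->plug->A->R->G->L->F->refl->B->L'->H->R'->H->plug->H
Char 6 ('G'): step: R->3, L=6; G->plug->G->R->G->L->F->refl->B->L'->H->R'->D->plug->A
Final: ciphertext=ADHGHA, RIGHT=3, LEFT=6

Answer: ADHGHA 3 6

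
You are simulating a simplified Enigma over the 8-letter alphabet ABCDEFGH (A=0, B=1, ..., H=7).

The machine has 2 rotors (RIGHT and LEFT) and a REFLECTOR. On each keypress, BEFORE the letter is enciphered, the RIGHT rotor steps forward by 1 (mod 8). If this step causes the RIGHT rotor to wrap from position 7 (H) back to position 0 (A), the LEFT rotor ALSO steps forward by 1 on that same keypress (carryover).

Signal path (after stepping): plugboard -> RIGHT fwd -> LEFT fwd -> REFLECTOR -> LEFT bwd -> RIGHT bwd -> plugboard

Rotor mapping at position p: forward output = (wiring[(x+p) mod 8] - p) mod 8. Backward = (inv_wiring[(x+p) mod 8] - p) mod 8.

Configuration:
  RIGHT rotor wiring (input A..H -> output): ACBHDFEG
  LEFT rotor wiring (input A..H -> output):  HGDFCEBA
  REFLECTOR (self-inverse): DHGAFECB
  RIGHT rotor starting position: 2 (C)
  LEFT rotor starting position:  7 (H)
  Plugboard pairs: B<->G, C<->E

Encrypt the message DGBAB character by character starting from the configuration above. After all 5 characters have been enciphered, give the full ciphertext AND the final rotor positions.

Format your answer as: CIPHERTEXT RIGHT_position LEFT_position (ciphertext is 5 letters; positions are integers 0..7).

Char 1 ('D'): step: R->3, L=7; D->plug->D->R->B->L->A->refl->D->L'->F->R'->F->plug->F
Char 2 ('G'): step: R->4, L=7; G->plug->B->R->B->L->A->refl->D->L'->F->R'->G->plug->B
Char 3 ('B'): step: R->5, L=7; B->plug->G->R->C->L->H->refl->B->L'->A->R'->A->plug->A
Char 4 ('A'): step: R->6, L=7; A->plug->A->R->G->L->F->refl->E->L'->D->R'->E->plug->C
Char 5 ('B'): step: R->7, L=7; B->plug->G->R->G->L->F->refl->E->L'->D->R'->C->plug->E
Final: ciphertext=FBACE, RIGHT=7, LEFT=7

Answer: FBACE 7 7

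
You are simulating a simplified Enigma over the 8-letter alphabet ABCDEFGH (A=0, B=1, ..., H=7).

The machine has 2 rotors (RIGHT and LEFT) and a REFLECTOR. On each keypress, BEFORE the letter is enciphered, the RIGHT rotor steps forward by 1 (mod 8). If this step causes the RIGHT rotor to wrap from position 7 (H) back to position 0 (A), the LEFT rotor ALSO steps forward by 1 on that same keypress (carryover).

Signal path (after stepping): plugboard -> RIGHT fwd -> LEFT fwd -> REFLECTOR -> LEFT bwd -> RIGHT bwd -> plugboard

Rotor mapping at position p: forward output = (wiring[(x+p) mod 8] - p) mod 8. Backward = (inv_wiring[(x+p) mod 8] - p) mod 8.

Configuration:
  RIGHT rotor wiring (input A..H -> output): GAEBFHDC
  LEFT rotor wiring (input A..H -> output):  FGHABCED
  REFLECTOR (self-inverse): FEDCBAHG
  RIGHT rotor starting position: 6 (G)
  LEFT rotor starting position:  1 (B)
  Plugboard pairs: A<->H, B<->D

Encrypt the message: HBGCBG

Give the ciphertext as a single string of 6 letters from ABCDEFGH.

Answer: GAFFFD

Derivation:
Char 1 ('H'): step: R->7, L=1; H->plug->A->R->D->L->A->refl->F->L'->A->R'->G->plug->G
Char 2 ('B'): step: R->0, L->2 (L advanced); B->plug->D->R->B->L->G->refl->H->L'->C->R'->H->plug->A
Char 3 ('G'): step: R->1, L=2; G->plug->G->R->B->L->G->refl->H->L'->C->R'->F->plug->F
Char 4 ('C'): step: R->2, L=2; C->plug->C->R->D->L->A->refl->F->L'->A->R'->F->plug->F
Char 5 ('B'): step: R->3, L=2; B->plug->D->R->A->L->F->refl->A->L'->D->R'->F->plug->F
Char 6 ('G'): step: R->4, L=2; G->plug->G->R->A->L->F->refl->A->L'->D->R'->B->plug->D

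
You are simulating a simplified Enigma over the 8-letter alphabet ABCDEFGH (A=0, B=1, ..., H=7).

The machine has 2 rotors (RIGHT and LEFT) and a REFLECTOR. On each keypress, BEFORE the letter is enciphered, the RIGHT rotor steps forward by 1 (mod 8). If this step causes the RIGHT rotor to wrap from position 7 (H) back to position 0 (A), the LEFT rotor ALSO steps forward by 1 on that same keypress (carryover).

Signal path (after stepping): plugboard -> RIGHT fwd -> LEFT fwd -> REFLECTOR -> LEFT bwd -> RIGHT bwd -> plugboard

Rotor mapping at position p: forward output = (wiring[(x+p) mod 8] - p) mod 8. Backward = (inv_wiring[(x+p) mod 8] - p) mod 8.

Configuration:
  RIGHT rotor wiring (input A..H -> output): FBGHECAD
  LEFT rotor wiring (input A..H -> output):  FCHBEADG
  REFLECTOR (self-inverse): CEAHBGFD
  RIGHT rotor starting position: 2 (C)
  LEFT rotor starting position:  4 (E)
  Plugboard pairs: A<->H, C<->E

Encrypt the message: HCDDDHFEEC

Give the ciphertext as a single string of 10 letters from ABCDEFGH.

Answer: BEBCFAHCCE

Derivation:
Char 1 ('H'): step: R->3, L=4; H->plug->A->R->E->L->B->refl->E->L'->B->R'->B->plug->B
Char 2 ('C'): step: R->4, L=4; C->plug->E->R->B->L->E->refl->B->L'->E->R'->C->plug->E
Char 3 ('D'): step: R->5, L=4; D->plug->D->R->A->L->A->refl->C->L'->D->R'->B->plug->B
Char 4 ('D'): step: R->6, L=4; D->plug->D->R->D->L->C->refl->A->L'->A->R'->E->plug->C
Char 5 ('D'): step: R->7, L=4; D->plug->D->R->H->L->F->refl->G->L'->F->R'->F->plug->F
Char 6 ('H'): step: R->0, L->5 (L advanced); H->plug->A->R->F->L->C->refl->A->L'->D->R'->H->plug->A
Char 7 ('F'): step: R->1, L=5; F->plug->F->R->H->L->H->refl->D->L'->A->R'->A->plug->H
Char 8 ('E'): step: R->2, L=5; E->plug->C->R->C->L->B->refl->E->L'->G->R'->E->plug->C
Char 9 ('E'): step: R->3, L=5; E->plug->C->R->H->L->H->refl->D->L'->A->R'->E->plug->C
Char 10 ('C'): step: R->4, L=5; C->plug->E->R->B->L->G->refl->F->L'->E->R'->C->plug->E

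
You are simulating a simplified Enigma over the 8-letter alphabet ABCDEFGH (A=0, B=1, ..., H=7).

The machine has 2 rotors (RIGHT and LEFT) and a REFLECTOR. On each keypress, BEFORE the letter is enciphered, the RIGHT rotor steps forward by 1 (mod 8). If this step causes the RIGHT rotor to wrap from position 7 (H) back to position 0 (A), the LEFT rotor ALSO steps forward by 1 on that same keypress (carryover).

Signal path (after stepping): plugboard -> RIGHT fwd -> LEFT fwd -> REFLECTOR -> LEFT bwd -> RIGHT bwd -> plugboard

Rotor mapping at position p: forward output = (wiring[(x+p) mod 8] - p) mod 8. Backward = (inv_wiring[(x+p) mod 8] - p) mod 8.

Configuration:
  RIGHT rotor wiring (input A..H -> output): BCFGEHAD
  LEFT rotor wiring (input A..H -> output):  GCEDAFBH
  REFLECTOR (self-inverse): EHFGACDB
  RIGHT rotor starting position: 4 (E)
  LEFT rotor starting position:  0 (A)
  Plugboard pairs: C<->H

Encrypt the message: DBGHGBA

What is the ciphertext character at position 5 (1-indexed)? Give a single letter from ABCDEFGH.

Char 1 ('D'): step: R->5, L=0; D->plug->D->R->E->L->A->refl->E->L'->C->R'->A->plug->A
Char 2 ('B'): step: R->6, L=0; B->plug->B->R->F->L->F->refl->C->L'->B->R'->H->plug->C
Char 3 ('G'): step: R->7, L=0; G->plug->G->R->A->L->G->refl->D->L'->D->R'->C->plug->H
Char 4 ('H'): step: R->0, L->1 (L advanced); H->plug->C->R->F->L->A->refl->E->L'->E->R'->E->plug->E
Char 5 ('G'): step: R->1, L=1; G->plug->G->R->C->L->C->refl->F->L'->H->R'->F->plug->F

F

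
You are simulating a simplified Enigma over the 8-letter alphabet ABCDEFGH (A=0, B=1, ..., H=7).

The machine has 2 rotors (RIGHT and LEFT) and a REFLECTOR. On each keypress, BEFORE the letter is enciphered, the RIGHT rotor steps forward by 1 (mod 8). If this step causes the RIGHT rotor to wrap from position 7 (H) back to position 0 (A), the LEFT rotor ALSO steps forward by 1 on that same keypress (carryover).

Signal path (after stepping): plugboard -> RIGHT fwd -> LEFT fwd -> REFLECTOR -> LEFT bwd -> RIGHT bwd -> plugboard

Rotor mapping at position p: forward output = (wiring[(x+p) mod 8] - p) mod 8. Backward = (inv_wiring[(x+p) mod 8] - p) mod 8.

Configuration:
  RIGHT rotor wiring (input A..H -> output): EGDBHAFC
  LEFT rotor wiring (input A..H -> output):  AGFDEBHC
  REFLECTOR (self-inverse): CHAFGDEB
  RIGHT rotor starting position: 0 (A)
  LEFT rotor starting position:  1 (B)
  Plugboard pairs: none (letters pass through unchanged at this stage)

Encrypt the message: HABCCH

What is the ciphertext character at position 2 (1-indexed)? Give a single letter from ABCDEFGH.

Char 1 ('H'): step: R->1, L=1; H->plug->H->R->D->L->D->refl->F->L'->A->R'->C->plug->C
Char 2 ('A'): step: R->2, L=1; A->plug->A->R->B->L->E->refl->G->L'->F->R'->C->plug->C

C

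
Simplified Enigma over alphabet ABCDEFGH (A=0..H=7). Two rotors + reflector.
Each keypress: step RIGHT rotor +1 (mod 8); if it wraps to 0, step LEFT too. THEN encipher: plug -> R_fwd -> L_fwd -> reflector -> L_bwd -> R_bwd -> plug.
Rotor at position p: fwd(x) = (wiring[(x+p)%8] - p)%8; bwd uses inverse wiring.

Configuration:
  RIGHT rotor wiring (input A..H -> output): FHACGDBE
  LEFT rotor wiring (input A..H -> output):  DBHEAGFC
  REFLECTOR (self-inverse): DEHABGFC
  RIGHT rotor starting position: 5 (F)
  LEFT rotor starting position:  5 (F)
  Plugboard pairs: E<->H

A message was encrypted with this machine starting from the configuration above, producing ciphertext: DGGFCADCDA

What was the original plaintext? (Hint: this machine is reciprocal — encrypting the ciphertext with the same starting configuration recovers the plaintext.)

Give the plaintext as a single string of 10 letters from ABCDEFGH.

Answer: CCEADBEFFE

Derivation:
Char 1 ('D'): step: R->6, L=5; D->plug->D->R->B->L->A->refl->D->L'->H->R'->C->plug->C
Char 2 ('G'): step: R->7, L=5; G->plug->G->R->E->L->E->refl->B->L'->A->R'->C->plug->C
Char 3 ('G'): step: R->0, L->6 (L advanced); G->plug->G->R->B->L->E->refl->B->L'->E->R'->H->plug->E
Char 4 ('F'): step: R->1, L=6; F->plug->F->R->A->L->H->refl->C->L'->G->R'->A->plug->A
Char 5 ('C'): step: R->2, L=6; C->plug->C->R->E->L->B->refl->E->L'->B->R'->D->plug->D
Char 6 ('A'): step: R->3, L=6; A->plug->A->R->H->L->A->refl->D->L'->D->R'->B->plug->B
Char 7 ('D'): step: R->4, L=6; D->plug->D->R->A->L->H->refl->C->L'->G->R'->H->plug->E
Char 8 ('C'): step: R->5, L=6; C->plug->C->R->H->L->A->refl->D->L'->D->R'->F->plug->F
Char 9 ('D'): step: R->6, L=6; D->plug->D->R->B->L->E->refl->B->L'->E->R'->F->plug->F
Char 10 ('A'): step: R->7, L=6; A->plug->A->R->F->L->G->refl->F->L'->C->R'->H->plug->E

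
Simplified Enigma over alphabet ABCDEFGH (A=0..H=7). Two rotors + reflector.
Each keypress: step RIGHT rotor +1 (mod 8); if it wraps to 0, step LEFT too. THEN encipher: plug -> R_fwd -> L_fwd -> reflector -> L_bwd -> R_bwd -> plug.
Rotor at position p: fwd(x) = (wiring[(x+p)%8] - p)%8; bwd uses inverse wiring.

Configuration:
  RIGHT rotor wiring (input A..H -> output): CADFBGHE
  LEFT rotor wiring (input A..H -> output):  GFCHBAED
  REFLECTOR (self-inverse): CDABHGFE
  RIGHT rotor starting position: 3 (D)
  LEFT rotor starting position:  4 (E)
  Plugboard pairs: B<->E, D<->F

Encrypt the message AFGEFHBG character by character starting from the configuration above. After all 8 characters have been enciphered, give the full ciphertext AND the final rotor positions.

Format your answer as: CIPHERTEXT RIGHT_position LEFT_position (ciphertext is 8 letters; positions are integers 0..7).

Answer: GCACAADA 3 5

Derivation:
Char 1 ('A'): step: R->4, L=4; A->plug->A->R->F->L->B->refl->D->L'->H->R'->G->plug->G
Char 2 ('F'): step: R->5, L=4; F->plug->D->R->F->L->B->refl->D->L'->H->R'->C->plug->C
Char 3 ('G'): step: R->6, L=4; G->plug->G->R->D->L->H->refl->E->L'->B->R'->A->plug->A
Char 4 ('E'): step: R->7, L=4; E->plug->B->R->D->L->H->refl->E->L'->B->R'->C->plug->C
Char 5 ('F'): step: R->0, L->5 (L advanced); F->plug->D->R->F->L->F->refl->G->L'->C->R'->A->plug->A
Char 6 ('H'): step: R->1, L=5; H->plug->H->R->B->L->H->refl->E->L'->H->R'->A->plug->A
Char 7 ('B'): step: R->2, L=5; B->plug->E->R->F->L->F->refl->G->L'->C->R'->F->plug->D
Char 8 ('G'): step: R->3, L=5; G->plug->G->R->F->L->F->refl->G->L'->C->R'->A->plug->A
Final: ciphertext=GCACAADA, RIGHT=3, LEFT=5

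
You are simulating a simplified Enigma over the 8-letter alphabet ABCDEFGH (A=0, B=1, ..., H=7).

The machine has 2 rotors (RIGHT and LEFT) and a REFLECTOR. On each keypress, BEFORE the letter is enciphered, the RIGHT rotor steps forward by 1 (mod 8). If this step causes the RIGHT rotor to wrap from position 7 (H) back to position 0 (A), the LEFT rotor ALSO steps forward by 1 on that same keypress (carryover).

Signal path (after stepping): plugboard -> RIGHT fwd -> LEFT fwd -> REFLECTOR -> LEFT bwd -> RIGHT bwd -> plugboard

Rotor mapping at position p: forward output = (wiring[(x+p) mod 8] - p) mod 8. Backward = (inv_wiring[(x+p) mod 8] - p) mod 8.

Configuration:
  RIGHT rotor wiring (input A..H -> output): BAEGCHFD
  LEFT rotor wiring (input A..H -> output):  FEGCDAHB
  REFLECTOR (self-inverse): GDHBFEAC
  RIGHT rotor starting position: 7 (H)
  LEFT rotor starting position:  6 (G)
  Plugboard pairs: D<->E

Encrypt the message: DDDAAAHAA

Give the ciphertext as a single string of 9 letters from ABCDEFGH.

Answer: GFCDFHAHB

Derivation:
Char 1 ('D'): step: R->0, L->7 (L advanced); D->plug->E->R->C->L->F->refl->E->L'->F->R'->G->plug->G
Char 2 ('D'): step: R->1, L=7; D->plug->E->R->G->L->B->refl->D->L'->E->R'->F->plug->F
Char 3 ('D'): step: R->2, L=7; D->plug->E->R->D->L->H->refl->C->L'->A->R'->C->plug->C
Char 4 ('A'): step: R->3, L=7; A->plug->A->R->D->L->H->refl->C->L'->A->R'->E->plug->D
Char 5 ('A'): step: R->4, L=7; A->plug->A->R->G->L->B->refl->D->L'->E->R'->F->plug->F
Char 6 ('A'): step: R->5, L=7; A->plug->A->R->C->L->F->refl->E->L'->F->R'->H->plug->H
Char 7 ('H'): step: R->6, L=7; H->plug->H->R->B->L->G->refl->A->L'->H->R'->A->plug->A
Char 8 ('A'): step: R->7, L=7; A->plug->A->R->E->L->D->refl->B->L'->G->R'->H->plug->H
Char 9 ('A'): step: R->0, L->0 (L advanced); A->plug->A->R->B->L->E->refl->F->L'->A->R'->B->plug->B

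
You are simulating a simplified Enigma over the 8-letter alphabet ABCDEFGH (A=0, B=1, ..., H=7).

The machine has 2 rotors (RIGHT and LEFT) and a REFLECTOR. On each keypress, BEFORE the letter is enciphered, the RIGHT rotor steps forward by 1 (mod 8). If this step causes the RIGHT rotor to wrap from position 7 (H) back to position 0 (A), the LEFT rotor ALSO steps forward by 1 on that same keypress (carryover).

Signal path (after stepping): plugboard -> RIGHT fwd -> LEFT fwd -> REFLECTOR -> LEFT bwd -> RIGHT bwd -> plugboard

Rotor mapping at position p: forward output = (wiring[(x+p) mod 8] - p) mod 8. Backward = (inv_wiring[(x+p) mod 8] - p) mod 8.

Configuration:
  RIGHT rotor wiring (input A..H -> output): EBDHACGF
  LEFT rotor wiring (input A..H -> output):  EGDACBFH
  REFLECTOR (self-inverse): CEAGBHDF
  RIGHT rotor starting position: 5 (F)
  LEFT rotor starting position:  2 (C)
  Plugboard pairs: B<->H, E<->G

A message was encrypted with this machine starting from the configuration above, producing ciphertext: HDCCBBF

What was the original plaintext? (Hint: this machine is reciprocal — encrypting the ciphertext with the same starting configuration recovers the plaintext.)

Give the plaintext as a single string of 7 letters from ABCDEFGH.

Char 1 ('H'): step: R->6, L=2; H->plug->B->R->H->L->E->refl->B->L'->A->R'->A->plug->A
Char 2 ('D'): step: R->7, L=2; D->plug->D->R->E->L->D->refl->G->L'->B->R'->F->plug->F
Char 3 ('C'): step: R->0, L->3 (L advanced); C->plug->C->R->D->L->C->refl->A->L'->H->R'->D->plug->D
Char 4 ('C'): step: R->1, L=3; C->plug->C->R->G->L->D->refl->G->L'->C->R'->B->plug->H
Char 5 ('B'): step: R->2, L=3; B->plug->H->R->H->L->A->refl->C->L'->D->R'->F->plug->F
Char 6 ('B'): step: R->3, L=3; B->plug->H->R->A->L->F->refl->H->L'->B->R'->F->plug->F
Char 7 ('F'): step: R->4, L=3; F->plug->F->R->F->L->B->refl->E->L'->E->R'->A->plug->A

Answer: AFDHFFA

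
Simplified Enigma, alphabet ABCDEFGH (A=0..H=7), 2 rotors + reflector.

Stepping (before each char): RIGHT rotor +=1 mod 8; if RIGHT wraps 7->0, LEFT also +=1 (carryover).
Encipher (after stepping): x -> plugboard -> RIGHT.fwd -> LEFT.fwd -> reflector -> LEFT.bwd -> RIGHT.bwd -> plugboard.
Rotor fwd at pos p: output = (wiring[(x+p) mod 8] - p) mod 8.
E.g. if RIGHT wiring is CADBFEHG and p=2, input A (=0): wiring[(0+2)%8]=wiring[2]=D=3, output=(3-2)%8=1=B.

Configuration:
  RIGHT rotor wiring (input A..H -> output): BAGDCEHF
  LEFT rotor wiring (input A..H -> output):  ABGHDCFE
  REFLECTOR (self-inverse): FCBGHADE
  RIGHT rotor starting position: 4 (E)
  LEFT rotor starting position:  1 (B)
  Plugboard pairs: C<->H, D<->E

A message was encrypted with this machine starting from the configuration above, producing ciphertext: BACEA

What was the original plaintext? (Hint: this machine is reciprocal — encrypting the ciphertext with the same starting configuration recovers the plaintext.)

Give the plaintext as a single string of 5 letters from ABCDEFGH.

Char 1 ('B'): step: R->5, L=1; B->plug->B->R->C->L->G->refl->D->L'->G->R'->G->plug->G
Char 2 ('A'): step: R->6, L=1; A->plug->A->R->B->L->F->refl->A->L'->A->R'->E->plug->D
Char 3 ('C'): step: R->7, L=1; C->plug->H->R->A->L->A->refl->F->L'->B->R'->C->plug->H
Char 4 ('E'): step: R->0, L->2 (L advanced); E->plug->D->R->D->L->A->refl->F->L'->B->R'->A->plug->A
Char 5 ('A'): step: R->1, L=2; A->plug->A->R->H->L->H->refl->E->L'->A->R'->H->plug->C

Answer: GDHAC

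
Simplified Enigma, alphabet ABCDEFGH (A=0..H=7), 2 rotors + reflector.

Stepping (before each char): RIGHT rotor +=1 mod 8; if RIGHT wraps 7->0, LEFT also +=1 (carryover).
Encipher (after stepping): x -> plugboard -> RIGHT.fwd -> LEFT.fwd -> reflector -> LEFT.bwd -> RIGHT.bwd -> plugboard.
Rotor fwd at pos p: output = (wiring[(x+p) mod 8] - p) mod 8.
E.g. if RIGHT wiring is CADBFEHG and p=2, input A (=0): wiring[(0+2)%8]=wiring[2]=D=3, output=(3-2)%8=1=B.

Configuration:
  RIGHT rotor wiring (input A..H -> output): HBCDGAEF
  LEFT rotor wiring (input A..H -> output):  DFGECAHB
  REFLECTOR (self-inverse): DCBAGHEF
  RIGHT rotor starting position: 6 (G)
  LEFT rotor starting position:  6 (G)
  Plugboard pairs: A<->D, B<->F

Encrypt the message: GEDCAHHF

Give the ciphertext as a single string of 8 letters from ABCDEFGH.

Answer: EBHBEBAB

Derivation:
Char 1 ('G'): step: R->7, L=6; G->plug->G->R->B->L->D->refl->A->L'->E->R'->E->plug->E
Char 2 ('E'): step: R->0, L->7 (L advanced); E->plug->E->R->G->L->B->refl->C->L'->A->R'->F->plug->B
Char 3 ('D'): step: R->1, L=7; D->plug->A->R->A->L->C->refl->B->L'->G->R'->H->plug->H
Char 4 ('C'): step: R->2, L=7; C->plug->C->R->E->L->F->refl->H->L'->D->R'->F->plug->B
Char 5 ('A'): step: R->3, L=7; A->plug->D->R->B->L->E->refl->G->L'->C->R'->E->plug->E
Char 6 ('H'): step: R->4, L=7; H->plug->H->R->H->L->A->refl->D->L'->F->R'->F->plug->B
Char 7 ('H'): step: R->5, L=7; H->plug->H->R->B->L->E->refl->G->L'->C->R'->D->plug->A
Char 8 ('F'): step: R->6, L=7; F->plug->B->R->H->L->A->refl->D->L'->F->R'->F->plug->B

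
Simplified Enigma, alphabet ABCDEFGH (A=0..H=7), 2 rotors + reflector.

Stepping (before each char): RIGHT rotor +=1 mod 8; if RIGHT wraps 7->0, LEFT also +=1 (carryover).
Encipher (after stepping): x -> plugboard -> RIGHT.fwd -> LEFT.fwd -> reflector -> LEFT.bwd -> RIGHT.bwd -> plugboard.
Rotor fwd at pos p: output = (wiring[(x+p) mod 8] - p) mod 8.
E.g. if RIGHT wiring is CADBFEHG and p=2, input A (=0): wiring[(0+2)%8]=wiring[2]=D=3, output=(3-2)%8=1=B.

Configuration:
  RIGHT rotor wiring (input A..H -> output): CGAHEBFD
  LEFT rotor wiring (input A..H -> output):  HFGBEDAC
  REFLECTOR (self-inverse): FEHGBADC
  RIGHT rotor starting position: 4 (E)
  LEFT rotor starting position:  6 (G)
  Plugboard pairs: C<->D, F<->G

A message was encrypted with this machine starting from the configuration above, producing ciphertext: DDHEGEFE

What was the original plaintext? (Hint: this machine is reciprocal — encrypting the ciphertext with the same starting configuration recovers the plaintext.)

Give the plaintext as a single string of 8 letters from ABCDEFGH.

Char 1 ('D'): step: R->5, L=6; D->plug->C->R->G->L->G->refl->D->L'->F->R'->D->plug->C
Char 2 ('D'): step: R->6, L=6; D->plug->C->R->E->L->A->refl->F->L'->H->R'->A->plug->A
Char 3 ('H'): step: R->7, L=6; H->plug->H->R->G->L->G->refl->D->L'->F->R'->F->plug->G
Char 4 ('E'): step: R->0, L->7 (L advanced); E->plug->E->R->E->L->C->refl->H->L'->D->R'->H->plug->H
Char 5 ('G'): step: R->1, L=7; G->plug->F->R->E->L->C->refl->H->L'->D->R'->D->plug->C
Char 6 ('E'): step: R->2, L=7; E->plug->E->R->D->L->H->refl->C->L'->E->R'->H->plug->H
Char 7 ('F'): step: R->3, L=7; F->plug->G->R->D->L->H->refl->C->L'->E->R'->A->plug->A
Char 8 ('E'): step: R->4, L=7; E->plug->E->R->G->L->E->refl->B->L'->H->R'->D->plug->C

Answer: CAGHCHAC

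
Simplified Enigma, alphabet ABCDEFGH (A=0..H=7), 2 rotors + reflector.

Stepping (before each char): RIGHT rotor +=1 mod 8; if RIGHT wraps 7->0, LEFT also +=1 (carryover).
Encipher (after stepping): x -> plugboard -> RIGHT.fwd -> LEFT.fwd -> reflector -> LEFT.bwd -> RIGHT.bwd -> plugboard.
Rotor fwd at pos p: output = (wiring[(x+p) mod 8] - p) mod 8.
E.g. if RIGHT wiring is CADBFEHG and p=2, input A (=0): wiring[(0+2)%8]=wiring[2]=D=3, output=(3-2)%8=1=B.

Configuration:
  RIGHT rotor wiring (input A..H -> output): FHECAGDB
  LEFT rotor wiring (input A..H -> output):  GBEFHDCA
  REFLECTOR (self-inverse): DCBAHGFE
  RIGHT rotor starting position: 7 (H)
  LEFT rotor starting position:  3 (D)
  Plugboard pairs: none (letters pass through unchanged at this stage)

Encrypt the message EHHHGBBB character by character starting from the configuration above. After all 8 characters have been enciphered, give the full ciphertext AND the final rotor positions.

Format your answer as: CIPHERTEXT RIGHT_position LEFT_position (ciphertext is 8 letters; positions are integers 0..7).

Answer: FDACHDDC 7 4

Derivation:
Char 1 ('E'): step: R->0, L->4 (L advanced); E->plug->E->R->A->L->D->refl->A->L'->G->R'->F->plug->F
Char 2 ('H'): step: R->1, L=4; H->plug->H->R->E->L->C->refl->B->L'->H->R'->D->plug->D
Char 3 ('H'): step: R->2, L=4; H->plug->H->R->F->L->F->refl->G->L'->C->R'->A->plug->A
Char 4 ('H'): step: R->3, L=4; H->plug->H->R->B->L->H->refl->E->L'->D->R'->C->plug->C
Char 5 ('G'): step: R->4, L=4; G->plug->G->R->A->L->D->refl->A->L'->G->R'->H->plug->H
Char 6 ('B'): step: R->5, L=4; B->plug->B->R->G->L->A->refl->D->L'->A->R'->D->plug->D
Char 7 ('B'): step: R->6, L=4; B->plug->B->R->D->L->E->refl->H->L'->B->R'->D->plug->D
Char 8 ('B'): step: R->7, L=4; B->plug->B->R->G->L->A->refl->D->L'->A->R'->C->plug->C
Final: ciphertext=FDACHDDC, RIGHT=7, LEFT=4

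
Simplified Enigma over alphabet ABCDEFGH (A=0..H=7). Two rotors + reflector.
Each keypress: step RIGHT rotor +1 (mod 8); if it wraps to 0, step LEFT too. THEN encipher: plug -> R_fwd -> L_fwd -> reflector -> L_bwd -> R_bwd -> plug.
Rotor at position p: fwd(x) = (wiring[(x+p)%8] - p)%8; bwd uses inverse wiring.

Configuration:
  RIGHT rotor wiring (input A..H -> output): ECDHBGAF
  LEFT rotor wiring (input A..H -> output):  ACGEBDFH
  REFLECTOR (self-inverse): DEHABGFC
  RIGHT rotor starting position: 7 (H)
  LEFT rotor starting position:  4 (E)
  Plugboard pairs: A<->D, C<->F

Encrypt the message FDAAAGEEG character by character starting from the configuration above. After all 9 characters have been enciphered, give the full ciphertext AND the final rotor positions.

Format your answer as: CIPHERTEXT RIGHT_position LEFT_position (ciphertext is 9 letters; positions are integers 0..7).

Answer: EHHGHCBAB 0 6

Derivation:
Char 1 ('F'): step: R->0, L->5 (L advanced); F->plug->C->R->D->L->D->refl->A->L'->B->R'->E->plug->E
Char 2 ('D'): step: R->1, L=5; D->plug->A->R->B->L->A->refl->D->L'->D->R'->H->plug->H
Char 3 ('A'): step: R->2, L=5; A->plug->D->R->E->L->F->refl->G->L'->A->R'->H->plug->H
Char 4 ('A'): step: R->3, L=5; A->plug->D->R->F->L->B->refl->E->L'->H->R'->G->plug->G
Char 5 ('A'): step: R->4, L=5; A->plug->D->R->B->L->A->refl->D->L'->D->R'->H->plug->H
Char 6 ('G'): step: R->5, L=5; G->plug->G->R->C->L->C->refl->H->L'->G->R'->F->plug->C
Char 7 ('E'): step: R->6, L=5; E->plug->E->R->F->L->B->refl->E->L'->H->R'->B->plug->B
Char 8 ('E'): step: R->7, L=5; E->plug->E->R->A->L->G->refl->F->L'->E->R'->D->plug->A
Char 9 ('G'): step: R->0, L->6 (L advanced); G->plug->G->R->A->L->H->refl->C->L'->C->R'->B->plug->B
Final: ciphertext=EHHGHCBAB, RIGHT=0, LEFT=6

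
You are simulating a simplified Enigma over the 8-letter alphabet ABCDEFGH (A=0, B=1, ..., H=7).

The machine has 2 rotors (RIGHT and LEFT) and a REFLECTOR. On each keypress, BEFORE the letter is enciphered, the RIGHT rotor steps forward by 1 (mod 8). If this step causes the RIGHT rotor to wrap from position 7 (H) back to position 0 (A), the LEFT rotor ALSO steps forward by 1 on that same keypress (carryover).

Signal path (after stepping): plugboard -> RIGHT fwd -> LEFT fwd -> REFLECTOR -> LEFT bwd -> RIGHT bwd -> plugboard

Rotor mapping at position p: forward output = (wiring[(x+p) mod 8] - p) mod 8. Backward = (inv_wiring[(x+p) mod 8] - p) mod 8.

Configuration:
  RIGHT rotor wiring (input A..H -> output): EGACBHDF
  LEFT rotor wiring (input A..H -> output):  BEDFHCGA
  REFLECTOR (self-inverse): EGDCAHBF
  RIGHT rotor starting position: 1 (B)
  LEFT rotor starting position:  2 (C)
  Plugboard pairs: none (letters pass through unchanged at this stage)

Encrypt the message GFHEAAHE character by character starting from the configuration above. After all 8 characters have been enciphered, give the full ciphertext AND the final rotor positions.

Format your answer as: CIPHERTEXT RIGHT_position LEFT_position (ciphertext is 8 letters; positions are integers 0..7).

Answer: AAFDDFBA 1 3

Derivation:
Char 1 ('G'): step: R->2, L=2; G->plug->G->R->C->L->F->refl->H->L'->G->R'->A->plug->A
Char 2 ('F'): step: R->3, L=2; F->plug->F->R->B->L->D->refl->C->L'->H->R'->A->plug->A
Char 3 ('H'): step: R->4, L=2; H->plug->H->R->G->L->H->refl->F->L'->C->R'->F->plug->F
Char 4 ('E'): step: R->5, L=2; E->plug->E->R->B->L->D->refl->C->L'->H->R'->D->plug->D
Char 5 ('A'): step: R->6, L=2; A->plug->A->R->F->L->G->refl->B->L'->A->R'->D->plug->D
Char 6 ('A'): step: R->7, L=2; A->plug->A->R->G->L->H->refl->F->L'->C->R'->F->plug->F
Char 7 ('H'): step: R->0, L->3 (L advanced); H->plug->H->R->F->L->G->refl->B->L'->G->R'->B->plug->B
Char 8 ('E'): step: R->1, L=3; E->plug->E->R->G->L->B->refl->G->L'->F->R'->A->plug->A
Final: ciphertext=AAFDDFBA, RIGHT=1, LEFT=3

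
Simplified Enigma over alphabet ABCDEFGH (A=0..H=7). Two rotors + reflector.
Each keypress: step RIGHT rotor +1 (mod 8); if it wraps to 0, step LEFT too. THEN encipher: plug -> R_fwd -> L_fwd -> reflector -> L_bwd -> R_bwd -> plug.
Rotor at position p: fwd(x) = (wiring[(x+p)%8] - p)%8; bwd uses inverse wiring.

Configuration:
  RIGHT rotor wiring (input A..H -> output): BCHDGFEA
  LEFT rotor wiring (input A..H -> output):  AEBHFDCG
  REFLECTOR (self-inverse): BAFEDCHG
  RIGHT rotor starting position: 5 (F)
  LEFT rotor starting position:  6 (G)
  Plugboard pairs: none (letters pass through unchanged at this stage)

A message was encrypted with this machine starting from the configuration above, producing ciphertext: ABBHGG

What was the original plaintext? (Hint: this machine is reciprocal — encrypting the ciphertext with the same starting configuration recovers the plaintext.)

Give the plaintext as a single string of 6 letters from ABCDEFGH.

Answer: CFDDFF

Derivation:
Char 1 ('A'): step: R->6, L=6; A->plug->A->R->G->L->H->refl->G->L'->D->R'->C->plug->C
Char 2 ('B'): step: R->7, L=6; B->plug->B->R->C->L->C->refl->F->L'->H->R'->F->plug->F
Char 3 ('B'): step: R->0, L->7 (L advanced); B->plug->B->R->C->L->F->refl->C->L'->D->R'->D->plug->D
Char 4 ('H'): step: R->1, L=7; H->plug->H->R->A->L->H->refl->G->L'->F->R'->D->plug->D
Char 5 ('G'): step: R->2, L=7; G->plug->G->R->H->L->D->refl->E->L'->G->R'->F->plug->F
Char 6 ('G'): step: R->3, L=7; G->plug->G->R->H->L->D->refl->E->L'->G->R'->F->plug->F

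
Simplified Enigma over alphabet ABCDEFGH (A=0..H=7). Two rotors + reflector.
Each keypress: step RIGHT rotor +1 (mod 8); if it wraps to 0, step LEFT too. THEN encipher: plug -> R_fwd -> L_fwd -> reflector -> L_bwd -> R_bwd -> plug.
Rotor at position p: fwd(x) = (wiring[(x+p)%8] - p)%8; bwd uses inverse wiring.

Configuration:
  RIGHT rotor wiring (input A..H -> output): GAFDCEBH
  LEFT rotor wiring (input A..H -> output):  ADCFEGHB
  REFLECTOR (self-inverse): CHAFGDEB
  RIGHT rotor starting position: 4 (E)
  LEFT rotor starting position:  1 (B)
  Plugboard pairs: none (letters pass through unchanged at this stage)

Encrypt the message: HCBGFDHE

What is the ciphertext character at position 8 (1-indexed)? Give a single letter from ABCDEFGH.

Char 1 ('H'): step: R->5, L=1; H->plug->H->R->F->L->G->refl->E->L'->C->R'->C->plug->C
Char 2 ('C'): step: R->6, L=1; C->plug->C->R->A->L->C->refl->A->L'->G->R'->H->plug->H
Char 3 ('B'): step: R->7, L=1; B->plug->B->R->H->L->H->refl->B->L'->B->R'->C->plug->C
Char 4 ('G'): step: R->0, L->2 (L advanced); G->plug->G->R->B->L->D->refl->F->L'->E->R'->F->plug->F
Char 5 ('F'): step: R->1, L=2; F->plug->F->R->A->L->A->refl->C->L'->C->R'->C->plug->C
Char 6 ('D'): step: R->2, L=2; D->plug->D->R->C->L->C->refl->A->L'->A->R'->C->plug->C
Char 7 ('H'): step: R->3, L=2; H->plug->H->R->C->L->C->refl->A->L'->A->R'->A->plug->A
Char 8 ('E'): step: R->4, L=2; E->plug->E->R->C->L->C->refl->A->L'->A->R'->B->plug->B

B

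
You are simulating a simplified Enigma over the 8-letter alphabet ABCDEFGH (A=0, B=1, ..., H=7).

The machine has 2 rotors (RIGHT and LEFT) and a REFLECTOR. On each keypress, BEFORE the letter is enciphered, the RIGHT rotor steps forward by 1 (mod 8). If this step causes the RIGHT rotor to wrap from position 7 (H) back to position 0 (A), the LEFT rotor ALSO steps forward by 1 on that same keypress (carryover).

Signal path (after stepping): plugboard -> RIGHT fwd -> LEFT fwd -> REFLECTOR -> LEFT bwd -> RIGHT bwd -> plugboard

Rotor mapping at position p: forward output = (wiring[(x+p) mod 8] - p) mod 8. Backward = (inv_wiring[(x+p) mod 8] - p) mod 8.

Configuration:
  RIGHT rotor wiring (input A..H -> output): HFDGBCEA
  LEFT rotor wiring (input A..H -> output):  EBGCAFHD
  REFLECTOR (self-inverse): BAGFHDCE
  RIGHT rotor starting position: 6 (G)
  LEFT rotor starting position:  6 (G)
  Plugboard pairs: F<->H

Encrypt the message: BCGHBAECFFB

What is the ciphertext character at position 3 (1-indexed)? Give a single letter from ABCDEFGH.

Char 1 ('B'): step: R->7, L=6; B->plug->B->R->A->L->B->refl->A->L'->E->R'->D->plug->D
Char 2 ('C'): step: R->0, L->7 (L advanced); C->plug->C->R->D->L->H->refl->E->L'->A->R'->H->plug->F
Char 3 ('G'): step: R->1, L=7; G->plug->G->R->H->L->A->refl->B->L'->F->R'->C->plug->C

C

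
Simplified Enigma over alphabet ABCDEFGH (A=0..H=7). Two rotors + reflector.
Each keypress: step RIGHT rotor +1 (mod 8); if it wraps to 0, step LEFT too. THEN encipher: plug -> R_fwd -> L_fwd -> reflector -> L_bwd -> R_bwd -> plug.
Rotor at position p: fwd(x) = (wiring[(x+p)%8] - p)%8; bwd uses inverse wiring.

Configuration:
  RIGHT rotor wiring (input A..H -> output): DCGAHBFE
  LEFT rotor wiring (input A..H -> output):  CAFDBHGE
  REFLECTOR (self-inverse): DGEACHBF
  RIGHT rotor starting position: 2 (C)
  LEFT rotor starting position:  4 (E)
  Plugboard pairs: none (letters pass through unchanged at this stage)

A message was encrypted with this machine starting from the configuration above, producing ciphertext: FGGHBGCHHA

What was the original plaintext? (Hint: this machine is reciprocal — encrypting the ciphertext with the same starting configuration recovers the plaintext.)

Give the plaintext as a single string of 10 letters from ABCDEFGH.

Answer: GBFGHHEDDG

Derivation:
Char 1 ('F'): step: R->3, L=4; F->plug->F->R->A->L->F->refl->H->L'->H->R'->G->plug->G
Char 2 ('G'): step: R->4, L=4; G->plug->G->R->C->L->C->refl->E->L'->F->R'->B->plug->B
Char 3 ('G'): step: R->5, L=4; G->plug->G->R->D->L->A->refl->D->L'->B->R'->F->plug->F
Char 4 ('H'): step: R->6, L=4; H->plug->H->R->D->L->A->refl->D->L'->B->R'->G->plug->G
Char 5 ('B'): step: R->7, L=4; B->plug->B->R->E->L->G->refl->B->L'->G->R'->H->plug->H
Char 6 ('G'): step: R->0, L->5 (L advanced); G->plug->G->R->F->L->A->refl->D->L'->E->R'->H->plug->H
Char 7 ('C'): step: R->1, L=5; C->plug->C->R->H->L->E->refl->C->L'->A->R'->E->plug->E
Char 8 ('H'): step: R->2, L=5; H->plug->H->R->A->L->C->refl->E->L'->H->R'->D->plug->D
Char 9 ('H'): step: R->3, L=5; H->plug->H->R->D->L->F->refl->H->L'->C->R'->D->plug->D
Char 10 ('A'): step: R->4, L=5; A->plug->A->R->D->L->F->refl->H->L'->C->R'->G->plug->G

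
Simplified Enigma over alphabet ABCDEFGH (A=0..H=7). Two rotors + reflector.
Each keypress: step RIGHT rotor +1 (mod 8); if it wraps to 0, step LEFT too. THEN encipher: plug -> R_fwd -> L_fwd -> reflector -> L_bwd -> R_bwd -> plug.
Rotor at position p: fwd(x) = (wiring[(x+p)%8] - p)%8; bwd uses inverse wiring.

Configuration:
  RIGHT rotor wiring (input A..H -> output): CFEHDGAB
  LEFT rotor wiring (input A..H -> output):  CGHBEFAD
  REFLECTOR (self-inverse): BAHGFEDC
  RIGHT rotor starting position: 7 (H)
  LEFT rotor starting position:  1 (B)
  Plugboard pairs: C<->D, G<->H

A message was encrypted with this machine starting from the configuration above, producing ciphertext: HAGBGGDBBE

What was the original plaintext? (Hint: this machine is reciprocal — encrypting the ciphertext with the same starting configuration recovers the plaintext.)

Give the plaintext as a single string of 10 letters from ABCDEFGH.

Char 1 ('H'): step: R->0, L->2 (L advanced); H->plug->G->R->A->L->F->refl->E->L'->H->R'->D->plug->C
Char 2 ('A'): step: R->1, L=2; A->plug->A->R->E->L->G->refl->D->L'->D->R'->B->plug->B
Char 3 ('G'): step: R->2, L=2; G->plug->H->R->D->L->D->refl->G->L'->E->R'->D->plug->C
Char 4 ('B'): step: R->3, L=2; B->plug->B->R->A->L->F->refl->E->L'->H->R'->F->plug->F
Char 5 ('G'): step: R->4, L=2; G->plug->H->R->D->L->D->refl->G->L'->E->R'->C->plug->D
Char 6 ('G'): step: R->5, L=2; G->plug->H->R->G->L->A->refl->B->L'->F->R'->D->plug->C
Char 7 ('D'): step: R->6, L=2; D->plug->C->R->E->L->G->refl->D->L'->D->R'->B->plug->B
Char 8 ('B'): step: R->7, L=2; B->plug->B->R->D->L->D->refl->G->L'->E->R'->F->plug->F
Char 9 ('B'): step: R->0, L->3 (L advanced); B->plug->B->R->F->L->H->refl->C->L'->C->R'->A->plug->A
Char 10 ('E'): step: R->1, L=3; E->plug->E->R->F->L->H->refl->C->L'->C->R'->D->plug->C

Answer: CBCFDCBFAC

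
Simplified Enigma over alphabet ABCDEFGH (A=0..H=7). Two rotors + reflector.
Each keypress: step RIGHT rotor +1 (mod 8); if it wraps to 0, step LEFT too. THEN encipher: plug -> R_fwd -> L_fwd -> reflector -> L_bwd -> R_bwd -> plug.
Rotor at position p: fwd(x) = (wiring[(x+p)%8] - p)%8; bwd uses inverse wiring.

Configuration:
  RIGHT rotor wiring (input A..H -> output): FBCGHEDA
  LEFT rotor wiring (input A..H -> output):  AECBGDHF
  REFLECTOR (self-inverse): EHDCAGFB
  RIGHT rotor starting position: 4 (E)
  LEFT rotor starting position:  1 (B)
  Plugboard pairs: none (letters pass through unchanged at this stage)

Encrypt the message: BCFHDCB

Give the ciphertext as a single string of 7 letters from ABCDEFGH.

Answer: HGHCHHG

Derivation:
Char 1 ('B'): step: R->5, L=1; B->plug->B->R->G->L->E->refl->A->L'->C->R'->H->plug->H
Char 2 ('C'): step: R->6, L=1; C->plug->C->R->H->L->H->refl->B->L'->B->R'->G->plug->G
Char 3 ('F'): step: R->7, L=1; F->plug->F->R->A->L->D->refl->C->L'->E->R'->H->plug->H
Char 4 ('H'): step: R->0, L->2 (L advanced); H->plug->H->R->A->L->A->refl->E->L'->C->R'->C->plug->C
Char 5 ('D'): step: R->1, L=2; D->plug->D->R->G->L->G->refl->F->L'->E->R'->H->plug->H
Char 6 ('C'): step: R->2, L=2; C->plug->C->R->F->L->D->refl->C->L'->H->R'->H->plug->H
Char 7 ('B'): step: R->3, L=2; B->plug->B->R->E->L->F->refl->G->L'->G->R'->G->plug->G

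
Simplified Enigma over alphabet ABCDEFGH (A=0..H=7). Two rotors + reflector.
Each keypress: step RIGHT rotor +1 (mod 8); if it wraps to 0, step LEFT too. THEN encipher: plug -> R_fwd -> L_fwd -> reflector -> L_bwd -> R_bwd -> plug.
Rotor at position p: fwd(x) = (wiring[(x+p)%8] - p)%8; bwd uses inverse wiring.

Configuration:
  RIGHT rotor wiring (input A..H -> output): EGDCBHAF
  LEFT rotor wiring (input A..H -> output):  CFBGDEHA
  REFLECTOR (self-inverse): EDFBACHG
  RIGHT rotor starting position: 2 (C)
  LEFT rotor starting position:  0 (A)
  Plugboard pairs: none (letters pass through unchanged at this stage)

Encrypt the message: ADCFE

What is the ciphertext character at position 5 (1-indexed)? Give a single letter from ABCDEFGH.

Char 1 ('A'): step: R->3, L=0; A->plug->A->R->H->L->A->refl->E->L'->F->R'->D->plug->D
Char 2 ('D'): step: R->4, L=0; D->plug->D->R->B->L->F->refl->C->L'->A->R'->E->plug->E
Char 3 ('C'): step: R->5, L=0; C->plug->C->R->A->L->C->refl->F->L'->B->R'->E->plug->E
Char 4 ('F'): step: R->6, L=0; F->plug->F->R->E->L->D->refl->B->L'->C->R'->A->plug->A
Char 5 ('E'): step: R->7, L=0; E->plug->E->R->D->L->G->refl->H->L'->G->R'->A->plug->A

A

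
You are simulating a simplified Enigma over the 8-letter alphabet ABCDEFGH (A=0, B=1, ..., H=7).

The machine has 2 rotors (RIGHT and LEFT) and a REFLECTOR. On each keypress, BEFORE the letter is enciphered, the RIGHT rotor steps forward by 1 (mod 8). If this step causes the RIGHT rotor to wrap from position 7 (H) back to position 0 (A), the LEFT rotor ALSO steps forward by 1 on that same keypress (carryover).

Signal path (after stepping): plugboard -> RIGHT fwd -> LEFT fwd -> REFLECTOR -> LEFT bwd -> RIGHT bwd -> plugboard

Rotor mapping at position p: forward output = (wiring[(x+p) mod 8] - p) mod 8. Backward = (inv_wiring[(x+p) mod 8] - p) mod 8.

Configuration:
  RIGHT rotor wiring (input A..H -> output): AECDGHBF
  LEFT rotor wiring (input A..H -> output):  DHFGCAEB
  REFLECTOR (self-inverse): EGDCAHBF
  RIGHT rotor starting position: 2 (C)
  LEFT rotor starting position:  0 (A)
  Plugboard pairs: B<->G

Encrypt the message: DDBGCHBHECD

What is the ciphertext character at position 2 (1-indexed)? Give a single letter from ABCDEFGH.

Char 1 ('D'): step: R->3, L=0; D->plug->D->R->G->L->E->refl->A->L'->F->R'->F->plug->F
Char 2 ('D'): step: R->4, L=0; D->plug->D->R->B->L->H->refl->F->L'->C->R'->A->plug->A

A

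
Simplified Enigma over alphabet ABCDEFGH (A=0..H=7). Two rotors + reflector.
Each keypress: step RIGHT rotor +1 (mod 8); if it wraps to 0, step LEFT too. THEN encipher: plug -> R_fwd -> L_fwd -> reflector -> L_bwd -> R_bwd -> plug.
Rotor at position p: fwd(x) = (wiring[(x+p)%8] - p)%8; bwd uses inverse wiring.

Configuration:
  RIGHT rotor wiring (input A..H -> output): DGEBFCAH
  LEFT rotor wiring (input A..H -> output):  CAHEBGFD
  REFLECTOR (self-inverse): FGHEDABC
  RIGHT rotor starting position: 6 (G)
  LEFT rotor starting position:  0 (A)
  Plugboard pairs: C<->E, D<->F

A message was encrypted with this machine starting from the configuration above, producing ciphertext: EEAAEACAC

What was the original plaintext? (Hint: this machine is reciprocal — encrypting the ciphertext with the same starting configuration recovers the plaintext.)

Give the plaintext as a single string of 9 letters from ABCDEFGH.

Char 1 ('E'): step: R->7, L=0; E->plug->C->R->H->L->D->refl->E->L'->D->R'->G->plug->G
Char 2 ('E'): step: R->0, L->1 (L advanced); E->plug->C->R->E->L->F->refl->A->L'->D->R'->A->plug->A
Char 3 ('A'): step: R->1, L=1; A->plug->A->R->F->L->E->refl->D->L'->C->R'->H->plug->H
Char 4 ('A'): step: R->2, L=1; A->plug->A->R->C->L->D->refl->E->L'->F->R'->F->plug->D
Char 5 ('E'): step: R->3, L=1; E->plug->C->R->H->L->B->refl->G->L'->B->R'->H->plug->H
Char 6 ('A'): step: R->4, L=1; A->plug->A->R->B->L->G->refl->B->L'->H->R'->E->plug->C
Char 7 ('C'): step: R->5, L=1; C->plug->E->R->B->L->G->refl->B->L'->H->R'->F->plug->D
Char 8 ('A'): step: R->6, L=1; A->plug->A->R->C->L->D->refl->E->L'->F->R'->C->plug->E
Char 9 ('C'): step: R->7, L=1; C->plug->E->R->C->L->D->refl->E->L'->F->R'->D->plug->F

Answer: GAHDHCDEF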